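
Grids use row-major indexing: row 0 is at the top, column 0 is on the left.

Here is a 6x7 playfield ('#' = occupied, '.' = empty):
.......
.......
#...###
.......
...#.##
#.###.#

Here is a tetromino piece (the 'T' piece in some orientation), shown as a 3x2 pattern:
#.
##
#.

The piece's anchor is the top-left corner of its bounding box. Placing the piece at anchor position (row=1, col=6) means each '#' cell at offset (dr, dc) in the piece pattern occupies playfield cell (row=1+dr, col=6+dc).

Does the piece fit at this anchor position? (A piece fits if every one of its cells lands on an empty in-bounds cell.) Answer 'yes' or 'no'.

Answer: no

Derivation:
Check each piece cell at anchor (1, 6):
  offset (0,0) -> (1,6): empty -> OK
  offset (1,0) -> (2,6): occupied ('#') -> FAIL
  offset (1,1) -> (2,7): out of bounds -> FAIL
  offset (2,0) -> (3,6): empty -> OK
All cells valid: no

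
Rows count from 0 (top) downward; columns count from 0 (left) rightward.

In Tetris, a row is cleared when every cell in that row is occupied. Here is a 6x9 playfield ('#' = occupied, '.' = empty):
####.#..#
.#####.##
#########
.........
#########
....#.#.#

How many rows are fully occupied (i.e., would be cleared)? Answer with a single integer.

Answer: 2

Derivation:
Check each row:
  row 0: 3 empty cells -> not full
  row 1: 2 empty cells -> not full
  row 2: 0 empty cells -> FULL (clear)
  row 3: 9 empty cells -> not full
  row 4: 0 empty cells -> FULL (clear)
  row 5: 6 empty cells -> not full
Total rows cleared: 2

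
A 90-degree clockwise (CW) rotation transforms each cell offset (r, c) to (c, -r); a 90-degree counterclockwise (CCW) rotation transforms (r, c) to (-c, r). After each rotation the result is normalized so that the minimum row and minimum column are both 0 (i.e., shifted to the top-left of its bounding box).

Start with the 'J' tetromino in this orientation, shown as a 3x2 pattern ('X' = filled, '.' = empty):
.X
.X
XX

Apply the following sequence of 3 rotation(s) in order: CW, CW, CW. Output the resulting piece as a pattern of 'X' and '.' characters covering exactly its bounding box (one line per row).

Start:
.X
.X
XX
After rotation 1 (CW):
X..
XXX
After rotation 2 (CW):
XX
X.
X.
After rotation 3 (CW):
XXX
..X

Answer: XXX
..X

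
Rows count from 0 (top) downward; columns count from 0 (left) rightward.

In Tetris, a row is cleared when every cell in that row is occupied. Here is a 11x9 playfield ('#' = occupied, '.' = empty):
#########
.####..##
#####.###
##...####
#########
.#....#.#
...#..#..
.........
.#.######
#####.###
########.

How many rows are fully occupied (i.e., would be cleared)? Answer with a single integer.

Answer: 2

Derivation:
Check each row:
  row 0: 0 empty cells -> FULL (clear)
  row 1: 3 empty cells -> not full
  row 2: 1 empty cell -> not full
  row 3: 3 empty cells -> not full
  row 4: 0 empty cells -> FULL (clear)
  row 5: 6 empty cells -> not full
  row 6: 7 empty cells -> not full
  row 7: 9 empty cells -> not full
  row 8: 2 empty cells -> not full
  row 9: 1 empty cell -> not full
  row 10: 1 empty cell -> not full
Total rows cleared: 2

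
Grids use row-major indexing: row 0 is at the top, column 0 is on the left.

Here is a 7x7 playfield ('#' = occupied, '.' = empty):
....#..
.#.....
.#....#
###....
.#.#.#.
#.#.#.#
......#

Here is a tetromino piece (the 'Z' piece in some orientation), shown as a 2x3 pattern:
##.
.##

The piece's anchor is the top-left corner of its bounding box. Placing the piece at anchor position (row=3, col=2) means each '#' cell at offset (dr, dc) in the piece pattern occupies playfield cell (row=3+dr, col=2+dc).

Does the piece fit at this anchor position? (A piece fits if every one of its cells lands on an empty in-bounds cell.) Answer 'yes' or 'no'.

Check each piece cell at anchor (3, 2):
  offset (0,0) -> (3,2): occupied ('#') -> FAIL
  offset (0,1) -> (3,3): empty -> OK
  offset (1,1) -> (4,3): occupied ('#') -> FAIL
  offset (1,2) -> (4,4): empty -> OK
All cells valid: no

Answer: no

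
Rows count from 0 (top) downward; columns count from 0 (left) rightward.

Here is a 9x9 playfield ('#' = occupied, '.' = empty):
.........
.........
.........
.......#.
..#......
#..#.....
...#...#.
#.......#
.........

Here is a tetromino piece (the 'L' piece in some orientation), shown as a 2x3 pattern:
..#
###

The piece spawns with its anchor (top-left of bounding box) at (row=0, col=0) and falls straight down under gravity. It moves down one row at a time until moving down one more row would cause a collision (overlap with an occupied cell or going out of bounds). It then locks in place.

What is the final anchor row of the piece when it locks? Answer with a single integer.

Spawn at (row=0, col=0). Try each row:
  row 0: fits
  row 1: fits
  row 2: fits
  row 3: blocked -> lock at row 2

Answer: 2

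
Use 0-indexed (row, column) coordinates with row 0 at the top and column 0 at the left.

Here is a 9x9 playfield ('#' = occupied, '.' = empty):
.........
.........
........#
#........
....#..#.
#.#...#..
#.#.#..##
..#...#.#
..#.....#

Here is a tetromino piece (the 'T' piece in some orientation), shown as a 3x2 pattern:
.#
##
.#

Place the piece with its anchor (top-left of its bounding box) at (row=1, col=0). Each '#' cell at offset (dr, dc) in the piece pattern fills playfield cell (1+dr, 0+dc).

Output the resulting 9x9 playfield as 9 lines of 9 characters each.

Answer: .........
.#.......
##......#
##.......
....#..#.
#.#...#..
#.#.#..##
..#...#.#
..#.....#

Derivation:
Fill (1+0,0+1) = (1,1)
Fill (1+1,0+0) = (2,0)
Fill (1+1,0+1) = (2,1)
Fill (1+2,0+1) = (3,1)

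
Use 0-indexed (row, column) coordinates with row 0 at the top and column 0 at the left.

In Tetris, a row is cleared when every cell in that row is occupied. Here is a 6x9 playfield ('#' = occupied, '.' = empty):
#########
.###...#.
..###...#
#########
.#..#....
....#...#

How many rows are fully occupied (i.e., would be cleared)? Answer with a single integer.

Answer: 2

Derivation:
Check each row:
  row 0: 0 empty cells -> FULL (clear)
  row 1: 5 empty cells -> not full
  row 2: 5 empty cells -> not full
  row 3: 0 empty cells -> FULL (clear)
  row 4: 7 empty cells -> not full
  row 5: 7 empty cells -> not full
Total rows cleared: 2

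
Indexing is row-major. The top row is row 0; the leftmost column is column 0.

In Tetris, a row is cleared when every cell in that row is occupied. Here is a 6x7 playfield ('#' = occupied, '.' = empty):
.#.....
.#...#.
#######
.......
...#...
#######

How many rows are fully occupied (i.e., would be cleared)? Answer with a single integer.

Check each row:
  row 0: 6 empty cells -> not full
  row 1: 5 empty cells -> not full
  row 2: 0 empty cells -> FULL (clear)
  row 3: 7 empty cells -> not full
  row 4: 6 empty cells -> not full
  row 5: 0 empty cells -> FULL (clear)
Total rows cleared: 2

Answer: 2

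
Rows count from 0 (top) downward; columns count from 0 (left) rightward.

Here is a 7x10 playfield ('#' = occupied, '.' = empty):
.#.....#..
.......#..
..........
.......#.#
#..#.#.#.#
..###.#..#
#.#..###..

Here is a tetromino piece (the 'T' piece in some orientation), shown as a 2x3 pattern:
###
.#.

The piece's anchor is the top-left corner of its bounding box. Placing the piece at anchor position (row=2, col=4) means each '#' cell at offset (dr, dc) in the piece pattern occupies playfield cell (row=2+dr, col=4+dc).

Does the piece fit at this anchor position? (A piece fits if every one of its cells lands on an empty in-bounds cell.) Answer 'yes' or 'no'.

Answer: yes

Derivation:
Check each piece cell at anchor (2, 4):
  offset (0,0) -> (2,4): empty -> OK
  offset (0,1) -> (2,5): empty -> OK
  offset (0,2) -> (2,6): empty -> OK
  offset (1,1) -> (3,5): empty -> OK
All cells valid: yes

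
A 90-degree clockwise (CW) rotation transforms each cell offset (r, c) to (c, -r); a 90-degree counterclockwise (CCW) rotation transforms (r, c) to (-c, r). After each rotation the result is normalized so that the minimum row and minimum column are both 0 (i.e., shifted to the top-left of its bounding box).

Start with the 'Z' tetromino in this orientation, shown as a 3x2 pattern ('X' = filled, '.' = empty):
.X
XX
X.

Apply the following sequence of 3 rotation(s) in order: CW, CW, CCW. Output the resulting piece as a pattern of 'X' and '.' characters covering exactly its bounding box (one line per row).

Start:
.X
XX
X.
After rotation 1 (CW):
XX.
.XX
After rotation 2 (CW):
.X
XX
X.
After rotation 3 (CCW):
XX.
.XX

Answer: XX.
.XX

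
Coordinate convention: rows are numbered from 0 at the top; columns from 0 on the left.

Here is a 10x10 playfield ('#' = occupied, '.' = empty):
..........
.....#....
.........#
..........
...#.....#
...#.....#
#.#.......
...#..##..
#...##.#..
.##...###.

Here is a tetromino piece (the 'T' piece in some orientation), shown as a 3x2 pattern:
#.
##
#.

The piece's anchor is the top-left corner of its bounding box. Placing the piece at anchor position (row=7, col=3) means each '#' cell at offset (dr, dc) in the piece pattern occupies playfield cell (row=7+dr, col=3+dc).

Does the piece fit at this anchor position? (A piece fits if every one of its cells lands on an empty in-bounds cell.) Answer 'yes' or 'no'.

Answer: no

Derivation:
Check each piece cell at anchor (7, 3):
  offset (0,0) -> (7,3): occupied ('#') -> FAIL
  offset (1,0) -> (8,3): empty -> OK
  offset (1,1) -> (8,4): occupied ('#') -> FAIL
  offset (2,0) -> (9,3): empty -> OK
All cells valid: no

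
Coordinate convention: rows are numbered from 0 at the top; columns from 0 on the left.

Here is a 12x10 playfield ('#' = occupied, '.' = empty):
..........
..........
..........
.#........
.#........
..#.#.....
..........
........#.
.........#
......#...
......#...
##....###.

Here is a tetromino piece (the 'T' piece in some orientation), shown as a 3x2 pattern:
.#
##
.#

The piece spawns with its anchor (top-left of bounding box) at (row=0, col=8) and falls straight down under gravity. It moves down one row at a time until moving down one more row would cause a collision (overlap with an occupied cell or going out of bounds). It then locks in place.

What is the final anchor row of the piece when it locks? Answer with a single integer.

Spawn at (row=0, col=8). Try each row:
  row 0: fits
  row 1: fits
  row 2: fits
  row 3: fits
  row 4: fits
  row 5: fits
  row 6: blocked -> lock at row 5

Answer: 5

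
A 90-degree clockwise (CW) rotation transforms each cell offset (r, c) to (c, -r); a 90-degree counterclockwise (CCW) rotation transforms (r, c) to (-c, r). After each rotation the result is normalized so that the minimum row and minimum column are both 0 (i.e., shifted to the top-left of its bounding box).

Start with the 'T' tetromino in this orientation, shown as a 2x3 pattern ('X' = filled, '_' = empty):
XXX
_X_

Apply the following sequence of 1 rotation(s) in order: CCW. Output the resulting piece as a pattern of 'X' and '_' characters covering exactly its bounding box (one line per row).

Start:
XXX
_X_
After rotation 1 (CCW):
X_
XX
X_

Answer: X_
XX
X_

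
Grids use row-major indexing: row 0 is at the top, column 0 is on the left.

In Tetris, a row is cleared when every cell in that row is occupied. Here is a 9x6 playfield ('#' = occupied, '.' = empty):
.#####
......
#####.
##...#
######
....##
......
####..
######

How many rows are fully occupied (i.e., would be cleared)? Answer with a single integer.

Check each row:
  row 0: 1 empty cell -> not full
  row 1: 6 empty cells -> not full
  row 2: 1 empty cell -> not full
  row 3: 3 empty cells -> not full
  row 4: 0 empty cells -> FULL (clear)
  row 5: 4 empty cells -> not full
  row 6: 6 empty cells -> not full
  row 7: 2 empty cells -> not full
  row 8: 0 empty cells -> FULL (clear)
Total rows cleared: 2

Answer: 2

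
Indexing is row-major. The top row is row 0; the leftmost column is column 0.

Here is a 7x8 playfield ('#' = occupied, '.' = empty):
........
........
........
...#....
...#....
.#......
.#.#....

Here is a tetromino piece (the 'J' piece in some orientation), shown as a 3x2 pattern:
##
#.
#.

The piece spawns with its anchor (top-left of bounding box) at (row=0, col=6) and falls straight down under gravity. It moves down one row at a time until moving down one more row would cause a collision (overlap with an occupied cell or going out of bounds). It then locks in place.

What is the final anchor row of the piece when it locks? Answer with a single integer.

Answer: 4

Derivation:
Spawn at (row=0, col=6). Try each row:
  row 0: fits
  row 1: fits
  row 2: fits
  row 3: fits
  row 4: fits
  row 5: blocked -> lock at row 4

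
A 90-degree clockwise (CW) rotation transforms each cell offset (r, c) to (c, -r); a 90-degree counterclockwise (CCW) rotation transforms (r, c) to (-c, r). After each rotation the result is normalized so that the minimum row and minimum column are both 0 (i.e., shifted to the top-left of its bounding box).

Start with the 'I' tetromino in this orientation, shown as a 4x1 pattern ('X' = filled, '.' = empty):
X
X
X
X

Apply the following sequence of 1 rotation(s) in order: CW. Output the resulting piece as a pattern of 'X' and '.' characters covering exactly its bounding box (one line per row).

Start:
X
X
X
X
After rotation 1 (CW):
XXXX

Answer: XXXX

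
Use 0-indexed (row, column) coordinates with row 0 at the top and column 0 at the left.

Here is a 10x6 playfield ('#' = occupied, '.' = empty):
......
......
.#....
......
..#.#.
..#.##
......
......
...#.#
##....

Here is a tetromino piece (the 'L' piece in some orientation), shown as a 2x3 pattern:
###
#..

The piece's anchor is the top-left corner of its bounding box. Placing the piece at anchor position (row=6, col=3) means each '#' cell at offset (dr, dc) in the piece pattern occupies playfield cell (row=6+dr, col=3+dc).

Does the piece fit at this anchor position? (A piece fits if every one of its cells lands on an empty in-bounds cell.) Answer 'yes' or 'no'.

Check each piece cell at anchor (6, 3):
  offset (0,0) -> (6,3): empty -> OK
  offset (0,1) -> (6,4): empty -> OK
  offset (0,2) -> (6,5): empty -> OK
  offset (1,0) -> (7,3): empty -> OK
All cells valid: yes

Answer: yes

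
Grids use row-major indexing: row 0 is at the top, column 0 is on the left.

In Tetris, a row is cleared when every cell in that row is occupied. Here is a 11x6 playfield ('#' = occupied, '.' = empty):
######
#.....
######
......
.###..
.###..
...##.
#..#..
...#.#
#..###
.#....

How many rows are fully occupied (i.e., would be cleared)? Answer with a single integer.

Check each row:
  row 0: 0 empty cells -> FULL (clear)
  row 1: 5 empty cells -> not full
  row 2: 0 empty cells -> FULL (clear)
  row 3: 6 empty cells -> not full
  row 4: 3 empty cells -> not full
  row 5: 3 empty cells -> not full
  row 6: 4 empty cells -> not full
  row 7: 4 empty cells -> not full
  row 8: 4 empty cells -> not full
  row 9: 2 empty cells -> not full
  row 10: 5 empty cells -> not full
Total rows cleared: 2

Answer: 2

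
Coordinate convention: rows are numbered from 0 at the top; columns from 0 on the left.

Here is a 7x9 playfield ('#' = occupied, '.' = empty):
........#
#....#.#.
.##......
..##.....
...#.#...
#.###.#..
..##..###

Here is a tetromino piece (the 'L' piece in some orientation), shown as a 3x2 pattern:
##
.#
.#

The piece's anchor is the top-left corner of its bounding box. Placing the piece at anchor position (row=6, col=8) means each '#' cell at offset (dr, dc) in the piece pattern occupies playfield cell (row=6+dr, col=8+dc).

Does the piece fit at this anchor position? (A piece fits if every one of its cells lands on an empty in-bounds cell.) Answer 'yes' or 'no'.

Check each piece cell at anchor (6, 8):
  offset (0,0) -> (6,8): occupied ('#') -> FAIL
  offset (0,1) -> (6,9): out of bounds -> FAIL
  offset (1,1) -> (7,9): out of bounds -> FAIL
  offset (2,1) -> (8,9): out of bounds -> FAIL
All cells valid: no

Answer: no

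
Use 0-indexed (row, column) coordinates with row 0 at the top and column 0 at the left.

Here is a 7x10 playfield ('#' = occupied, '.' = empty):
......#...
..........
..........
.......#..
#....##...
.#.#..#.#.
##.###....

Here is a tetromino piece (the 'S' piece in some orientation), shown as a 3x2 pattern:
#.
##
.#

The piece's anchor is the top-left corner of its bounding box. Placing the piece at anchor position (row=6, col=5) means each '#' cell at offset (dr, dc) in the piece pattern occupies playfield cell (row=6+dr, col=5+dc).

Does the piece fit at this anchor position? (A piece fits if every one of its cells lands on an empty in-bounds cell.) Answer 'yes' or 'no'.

Check each piece cell at anchor (6, 5):
  offset (0,0) -> (6,5): occupied ('#') -> FAIL
  offset (1,0) -> (7,5): out of bounds -> FAIL
  offset (1,1) -> (7,6): out of bounds -> FAIL
  offset (2,1) -> (8,6): out of bounds -> FAIL
All cells valid: no

Answer: no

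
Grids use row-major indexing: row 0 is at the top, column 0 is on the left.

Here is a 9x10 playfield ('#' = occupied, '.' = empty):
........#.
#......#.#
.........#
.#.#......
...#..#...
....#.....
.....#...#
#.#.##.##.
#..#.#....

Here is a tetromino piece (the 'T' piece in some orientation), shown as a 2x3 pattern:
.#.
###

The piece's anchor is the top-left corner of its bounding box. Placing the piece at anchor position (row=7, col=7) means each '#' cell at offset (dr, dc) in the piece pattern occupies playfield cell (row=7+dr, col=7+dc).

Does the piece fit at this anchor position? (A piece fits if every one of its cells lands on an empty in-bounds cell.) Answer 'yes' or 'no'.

Check each piece cell at anchor (7, 7):
  offset (0,1) -> (7,8): occupied ('#') -> FAIL
  offset (1,0) -> (8,7): empty -> OK
  offset (1,1) -> (8,8): empty -> OK
  offset (1,2) -> (8,9): empty -> OK
All cells valid: no

Answer: no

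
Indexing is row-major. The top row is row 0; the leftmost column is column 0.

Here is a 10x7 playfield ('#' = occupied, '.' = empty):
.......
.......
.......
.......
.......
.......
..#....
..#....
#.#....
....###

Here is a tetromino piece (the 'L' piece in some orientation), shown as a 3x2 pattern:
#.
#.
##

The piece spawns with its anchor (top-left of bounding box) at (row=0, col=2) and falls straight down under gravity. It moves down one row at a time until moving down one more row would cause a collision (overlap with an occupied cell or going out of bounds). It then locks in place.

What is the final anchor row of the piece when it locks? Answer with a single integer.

Answer: 3

Derivation:
Spawn at (row=0, col=2). Try each row:
  row 0: fits
  row 1: fits
  row 2: fits
  row 3: fits
  row 4: blocked -> lock at row 3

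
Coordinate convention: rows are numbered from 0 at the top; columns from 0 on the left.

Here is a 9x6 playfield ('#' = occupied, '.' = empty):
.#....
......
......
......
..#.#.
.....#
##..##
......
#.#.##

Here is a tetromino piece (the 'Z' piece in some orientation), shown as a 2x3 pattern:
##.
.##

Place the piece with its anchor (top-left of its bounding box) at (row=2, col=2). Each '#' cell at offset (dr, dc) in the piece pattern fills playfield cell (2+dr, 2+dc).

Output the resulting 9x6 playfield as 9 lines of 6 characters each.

Fill (2+0,2+0) = (2,2)
Fill (2+0,2+1) = (2,3)
Fill (2+1,2+1) = (3,3)
Fill (2+1,2+2) = (3,4)

Answer: .#....
......
..##..
...##.
..#.#.
.....#
##..##
......
#.#.##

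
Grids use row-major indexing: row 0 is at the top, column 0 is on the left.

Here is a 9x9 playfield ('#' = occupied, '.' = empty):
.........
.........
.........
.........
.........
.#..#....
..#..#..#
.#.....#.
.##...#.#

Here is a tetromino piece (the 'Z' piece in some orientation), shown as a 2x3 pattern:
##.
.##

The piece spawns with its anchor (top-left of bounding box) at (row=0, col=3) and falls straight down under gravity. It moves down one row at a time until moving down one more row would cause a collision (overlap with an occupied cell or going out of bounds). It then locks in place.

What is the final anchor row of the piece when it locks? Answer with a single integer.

Answer: 3

Derivation:
Spawn at (row=0, col=3). Try each row:
  row 0: fits
  row 1: fits
  row 2: fits
  row 3: fits
  row 4: blocked -> lock at row 3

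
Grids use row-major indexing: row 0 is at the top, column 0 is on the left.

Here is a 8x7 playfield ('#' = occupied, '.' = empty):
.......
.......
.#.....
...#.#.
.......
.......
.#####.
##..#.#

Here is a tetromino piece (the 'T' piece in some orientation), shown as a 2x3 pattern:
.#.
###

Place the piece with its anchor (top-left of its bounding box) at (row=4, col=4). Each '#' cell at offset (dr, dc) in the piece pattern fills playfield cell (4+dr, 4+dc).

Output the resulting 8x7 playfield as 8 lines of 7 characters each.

Answer: .......
.......
.#.....
...#.#.
.....#.
....###
.#####.
##..#.#

Derivation:
Fill (4+0,4+1) = (4,5)
Fill (4+1,4+0) = (5,4)
Fill (4+1,4+1) = (5,5)
Fill (4+1,4+2) = (5,6)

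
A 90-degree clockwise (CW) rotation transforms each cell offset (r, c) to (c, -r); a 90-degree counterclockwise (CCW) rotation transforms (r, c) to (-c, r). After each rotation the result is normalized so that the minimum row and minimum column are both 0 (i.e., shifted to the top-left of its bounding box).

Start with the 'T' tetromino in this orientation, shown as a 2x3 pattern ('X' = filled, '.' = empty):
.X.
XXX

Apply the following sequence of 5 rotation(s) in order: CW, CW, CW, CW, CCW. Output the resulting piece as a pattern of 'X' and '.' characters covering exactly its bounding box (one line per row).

Start:
.X.
XXX
After rotation 1 (CW):
X.
XX
X.
After rotation 2 (CW):
XXX
.X.
After rotation 3 (CW):
.X
XX
.X
After rotation 4 (CW):
.X.
XXX
After rotation 5 (CCW):
.X
XX
.X

Answer: .X
XX
.X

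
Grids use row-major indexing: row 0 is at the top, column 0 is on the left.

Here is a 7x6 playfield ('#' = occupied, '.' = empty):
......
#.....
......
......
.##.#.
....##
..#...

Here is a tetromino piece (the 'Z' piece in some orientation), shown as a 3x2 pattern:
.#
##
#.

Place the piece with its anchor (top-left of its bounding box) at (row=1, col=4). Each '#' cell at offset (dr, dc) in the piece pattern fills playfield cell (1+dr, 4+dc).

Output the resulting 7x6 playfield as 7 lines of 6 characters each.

Fill (1+0,4+1) = (1,5)
Fill (1+1,4+0) = (2,4)
Fill (1+1,4+1) = (2,5)
Fill (1+2,4+0) = (3,4)

Answer: ......
#....#
....##
....#.
.##.#.
....##
..#...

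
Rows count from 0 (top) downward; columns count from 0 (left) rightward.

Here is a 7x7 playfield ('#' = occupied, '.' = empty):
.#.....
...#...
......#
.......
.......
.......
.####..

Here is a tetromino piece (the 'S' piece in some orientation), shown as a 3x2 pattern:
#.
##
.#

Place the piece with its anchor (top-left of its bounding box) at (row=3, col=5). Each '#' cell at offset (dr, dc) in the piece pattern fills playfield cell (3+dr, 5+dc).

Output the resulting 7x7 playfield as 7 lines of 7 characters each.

Answer: .#.....
...#...
......#
.....#.
.....##
......#
.####..

Derivation:
Fill (3+0,5+0) = (3,5)
Fill (3+1,5+0) = (4,5)
Fill (3+1,5+1) = (4,6)
Fill (3+2,5+1) = (5,6)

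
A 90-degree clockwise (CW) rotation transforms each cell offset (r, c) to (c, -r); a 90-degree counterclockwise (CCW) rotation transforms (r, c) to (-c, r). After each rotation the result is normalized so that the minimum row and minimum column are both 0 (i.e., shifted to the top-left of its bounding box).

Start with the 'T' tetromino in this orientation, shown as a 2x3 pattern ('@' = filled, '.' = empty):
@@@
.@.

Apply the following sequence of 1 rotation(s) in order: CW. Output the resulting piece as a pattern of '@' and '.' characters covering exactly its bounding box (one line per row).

Start:
@@@
.@.
After rotation 1 (CW):
.@
@@
.@

Answer: .@
@@
.@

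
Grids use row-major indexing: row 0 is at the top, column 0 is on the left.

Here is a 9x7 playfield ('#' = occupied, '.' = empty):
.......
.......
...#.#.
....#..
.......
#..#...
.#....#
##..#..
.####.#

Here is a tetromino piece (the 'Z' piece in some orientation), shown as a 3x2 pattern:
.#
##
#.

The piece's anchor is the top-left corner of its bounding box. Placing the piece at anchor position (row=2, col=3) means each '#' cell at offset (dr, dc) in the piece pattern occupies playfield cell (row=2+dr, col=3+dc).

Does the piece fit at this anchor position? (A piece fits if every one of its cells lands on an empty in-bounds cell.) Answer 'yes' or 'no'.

Answer: no

Derivation:
Check each piece cell at anchor (2, 3):
  offset (0,1) -> (2,4): empty -> OK
  offset (1,0) -> (3,3): empty -> OK
  offset (1,1) -> (3,4): occupied ('#') -> FAIL
  offset (2,0) -> (4,3): empty -> OK
All cells valid: no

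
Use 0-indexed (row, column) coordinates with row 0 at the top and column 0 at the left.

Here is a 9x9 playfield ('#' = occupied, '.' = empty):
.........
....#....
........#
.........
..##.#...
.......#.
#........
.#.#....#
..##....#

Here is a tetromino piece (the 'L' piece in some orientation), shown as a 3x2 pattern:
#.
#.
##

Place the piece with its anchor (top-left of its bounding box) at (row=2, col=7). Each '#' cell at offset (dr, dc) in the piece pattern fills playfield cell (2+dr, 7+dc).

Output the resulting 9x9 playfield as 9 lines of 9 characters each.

Fill (2+0,7+0) = (2,7)
Fill (2+1,7+0) = (3,7)
Fill (2+2,7+0) = (4,7)
Fill (2+2,7+1) = (4,8)

Answer: .........
....#....
.......##
.......#.
..##.#.##
.......#.
#........
.#.#....#
..##....#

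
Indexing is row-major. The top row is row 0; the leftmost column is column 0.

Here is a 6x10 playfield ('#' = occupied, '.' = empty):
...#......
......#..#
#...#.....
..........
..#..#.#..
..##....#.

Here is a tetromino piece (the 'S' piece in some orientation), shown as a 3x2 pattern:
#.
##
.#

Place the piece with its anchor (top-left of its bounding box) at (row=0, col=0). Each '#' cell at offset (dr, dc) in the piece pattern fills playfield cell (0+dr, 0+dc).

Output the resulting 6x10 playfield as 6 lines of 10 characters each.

Fill (0+0,0+0) = (0,0)
Fill (0+1,0+0) = (1,0)
Fill (0+1,0+1) = (1,1)
Fill (0+2,0+1) = (2,1)

Answer: #..#......
##....#..#
##..#.....
..........
..#..#.#..
..##....#.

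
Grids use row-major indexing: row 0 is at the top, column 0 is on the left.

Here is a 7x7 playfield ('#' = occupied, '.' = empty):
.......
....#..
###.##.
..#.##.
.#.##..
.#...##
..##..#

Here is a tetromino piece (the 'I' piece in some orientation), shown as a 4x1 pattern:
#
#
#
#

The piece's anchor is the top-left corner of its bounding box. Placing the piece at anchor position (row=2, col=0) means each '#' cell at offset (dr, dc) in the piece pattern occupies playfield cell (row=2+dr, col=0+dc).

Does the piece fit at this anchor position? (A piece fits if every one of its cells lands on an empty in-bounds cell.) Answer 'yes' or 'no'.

Check each piece cell at anchor (2, 0):
  offset (0,0) -> (2,0): occupied ('#') -> FAIL
  offset (1,0) -> (3,0): empty -> OK
  offset (2,0) -> (4,0): empty -> OK
  offset (3,0) -> (5,0): empty -> OK
All cells valid: no

Answer: no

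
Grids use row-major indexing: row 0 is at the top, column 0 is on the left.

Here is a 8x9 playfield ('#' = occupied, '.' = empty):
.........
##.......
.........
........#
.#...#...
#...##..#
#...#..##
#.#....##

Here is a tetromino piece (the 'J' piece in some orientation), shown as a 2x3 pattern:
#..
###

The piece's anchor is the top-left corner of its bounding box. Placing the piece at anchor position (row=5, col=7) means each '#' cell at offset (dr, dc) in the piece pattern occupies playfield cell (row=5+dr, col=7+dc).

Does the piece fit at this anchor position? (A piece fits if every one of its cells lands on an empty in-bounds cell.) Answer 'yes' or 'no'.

Answer: no

Derivation:
Check each piece cell at anchor (5, 7):
  offset (0,0) -> (5,7): empty -> OK
  offset (1,0) -> (6,7): occupied ('#') -> FAIL
  offset (1,1) -> (6,8): occupied ('#') -> FAIL
  offset (1,2) -> (6,9): out of bounds -> FAIL
All cells valid: no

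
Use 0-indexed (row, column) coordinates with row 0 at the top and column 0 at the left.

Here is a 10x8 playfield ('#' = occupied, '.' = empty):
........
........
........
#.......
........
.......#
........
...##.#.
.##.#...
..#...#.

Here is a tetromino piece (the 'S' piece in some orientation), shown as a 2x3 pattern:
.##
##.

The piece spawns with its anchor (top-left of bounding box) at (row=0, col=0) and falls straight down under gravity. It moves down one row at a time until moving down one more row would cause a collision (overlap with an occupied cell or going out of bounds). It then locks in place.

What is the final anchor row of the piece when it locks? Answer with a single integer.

Spawn at (row=0, col=0). Try each row:
  row 0: fits
  row 1: fits
  row 2: blocked -> lock at row 1

Answer: 1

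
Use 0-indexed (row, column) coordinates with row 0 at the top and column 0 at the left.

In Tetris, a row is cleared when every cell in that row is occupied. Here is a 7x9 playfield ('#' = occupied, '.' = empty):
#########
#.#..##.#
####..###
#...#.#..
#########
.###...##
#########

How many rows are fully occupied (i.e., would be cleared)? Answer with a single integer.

Answer: 3

Derivation:
Check each row:
  row 0: 0 empty cells -> FULL (clear)
  row 1: 4 empty cells -> not full
  row 2: 2 empty cells -> not full
  row 3: 6 empty cells -> not full
  row 4: 0 empty cells -> FULL (clear)
  row 5: 4 empty cells -> not full
  row 6: 0 empty cells -> FULL (clear)
Total rows cleared: 3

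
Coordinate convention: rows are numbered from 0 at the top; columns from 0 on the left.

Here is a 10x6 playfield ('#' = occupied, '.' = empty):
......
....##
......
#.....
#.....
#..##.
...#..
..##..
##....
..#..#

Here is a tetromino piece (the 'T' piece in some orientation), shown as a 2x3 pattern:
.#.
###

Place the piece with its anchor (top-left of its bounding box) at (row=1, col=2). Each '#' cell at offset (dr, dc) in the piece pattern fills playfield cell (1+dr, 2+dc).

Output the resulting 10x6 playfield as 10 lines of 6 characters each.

Answer: ......
...###
..###.
#.....
#.....
#..##.
...#..
..##..
##....
..#..#

Derivation:
Fill (1+0,2+1) = (1,3)
Fill (1+1,2+0) = (2,2)
Fill (1+1,2+1) = (2,3)
Fill (1+1,2+2) = (2,4)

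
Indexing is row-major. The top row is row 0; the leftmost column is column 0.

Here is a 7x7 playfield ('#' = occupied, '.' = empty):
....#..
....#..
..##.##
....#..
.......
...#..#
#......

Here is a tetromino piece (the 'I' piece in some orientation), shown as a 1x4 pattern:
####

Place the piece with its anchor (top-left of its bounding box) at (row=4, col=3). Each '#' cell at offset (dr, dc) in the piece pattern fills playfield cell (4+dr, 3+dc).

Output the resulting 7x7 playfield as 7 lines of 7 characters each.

Fill (4+0,3+0) = (4,3)
Fill (4+0,3+1) = (4,4)
Fill (4+0,3+2) = (4,5)
Fill (4+0,3+3) = (4,6)

Answer: ....#..
....#..
..##.##
....#..
...####
...#..#
#......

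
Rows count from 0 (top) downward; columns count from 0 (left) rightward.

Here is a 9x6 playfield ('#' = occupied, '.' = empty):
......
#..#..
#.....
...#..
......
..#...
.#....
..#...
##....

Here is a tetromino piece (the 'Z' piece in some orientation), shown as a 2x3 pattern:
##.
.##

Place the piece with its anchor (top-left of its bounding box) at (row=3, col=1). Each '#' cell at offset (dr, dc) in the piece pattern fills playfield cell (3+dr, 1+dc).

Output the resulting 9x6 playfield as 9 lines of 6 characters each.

Fill (3+0,1+0) = (3,1)
Fill (3+0,1+1) = (3,2)
Fill (3+1,1+1) = (4,2)
Fill (3+1,1+2) = (4,3)

Answer: ......
#..#..
#.....
.###..
..##..
..#...
.#....
..#...
##....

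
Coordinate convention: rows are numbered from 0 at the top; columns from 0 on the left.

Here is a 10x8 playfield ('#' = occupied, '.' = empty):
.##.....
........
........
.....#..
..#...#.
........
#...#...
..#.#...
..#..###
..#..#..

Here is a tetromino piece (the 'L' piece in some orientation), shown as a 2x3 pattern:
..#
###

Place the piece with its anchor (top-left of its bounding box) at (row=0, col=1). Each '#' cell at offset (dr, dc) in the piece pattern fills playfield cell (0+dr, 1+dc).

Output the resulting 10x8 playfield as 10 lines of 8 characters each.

Fill (0+0,1+2) = (0,3)
Fill (0+1,1+0) = (1,1)
Fill (0+1,1+1) = (1,2)
Fill (0+1,1+2) = (1,3)

Answer: .###....
.###....
........
.....#..
..#...#.
........
#...#...
..#.#...
..#..###
..#..#..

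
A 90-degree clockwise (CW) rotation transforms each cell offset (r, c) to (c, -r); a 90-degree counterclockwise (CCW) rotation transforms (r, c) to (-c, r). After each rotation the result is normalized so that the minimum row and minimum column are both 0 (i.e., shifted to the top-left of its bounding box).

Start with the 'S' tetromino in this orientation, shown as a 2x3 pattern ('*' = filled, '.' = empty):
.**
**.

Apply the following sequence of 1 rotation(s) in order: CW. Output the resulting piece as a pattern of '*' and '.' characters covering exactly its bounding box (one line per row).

Answer: *.
**
.*

Derivation:
Start:
.**
**.
After rotation 1 (CW):
*.
**
.*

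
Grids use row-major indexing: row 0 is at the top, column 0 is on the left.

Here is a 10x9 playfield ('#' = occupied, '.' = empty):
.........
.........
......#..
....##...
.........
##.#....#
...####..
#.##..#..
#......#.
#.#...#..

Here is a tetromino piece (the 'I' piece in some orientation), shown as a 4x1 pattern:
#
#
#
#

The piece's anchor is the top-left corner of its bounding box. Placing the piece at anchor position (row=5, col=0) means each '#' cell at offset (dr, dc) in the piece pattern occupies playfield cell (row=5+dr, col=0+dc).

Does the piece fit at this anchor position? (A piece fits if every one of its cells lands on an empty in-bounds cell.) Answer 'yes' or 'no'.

Answer: no

Derivation:
Check each piece cell at anchor (5, 0):
  offset (0,0) -> (5,0): occupied ('#') -> FAIL
  offset (1,0) -> (6,0): empty -> OK
  offset (2,0) -> (7,0): occupied ('#') -> FAIL
  offset (3,0) -> (8,0): occupied ('#') -> FAIL
All cells valid: no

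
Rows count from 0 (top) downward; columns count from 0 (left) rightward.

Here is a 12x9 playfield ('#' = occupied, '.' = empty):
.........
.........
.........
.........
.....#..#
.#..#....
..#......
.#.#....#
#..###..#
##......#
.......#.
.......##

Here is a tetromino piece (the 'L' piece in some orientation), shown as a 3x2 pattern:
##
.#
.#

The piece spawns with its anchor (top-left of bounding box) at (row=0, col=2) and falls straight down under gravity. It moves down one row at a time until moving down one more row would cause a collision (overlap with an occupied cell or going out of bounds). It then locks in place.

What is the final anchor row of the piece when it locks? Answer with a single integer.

Spawn at (row=0, col=2). Try each row:
  row 0: fits
  row 1: fits
  row 2: fits
  row 3: fits
  row 4: fits
  row 5: blocked -> lock at row 4

Answer: 4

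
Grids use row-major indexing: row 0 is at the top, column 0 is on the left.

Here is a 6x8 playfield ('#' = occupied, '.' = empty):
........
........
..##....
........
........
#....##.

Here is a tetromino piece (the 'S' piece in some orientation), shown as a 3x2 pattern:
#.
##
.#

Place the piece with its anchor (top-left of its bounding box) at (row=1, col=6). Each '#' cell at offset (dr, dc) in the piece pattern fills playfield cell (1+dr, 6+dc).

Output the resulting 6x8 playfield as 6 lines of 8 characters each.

Fill (1+0,6+0) = (1,6)
Fill (1+1,6+0) = (2,6)
Fill (1+1,6+1) = (2,7)
Fill (1+2,6+1) = (3,7)

Answer: ........
......#.
..##..##
.......#
........
#....##.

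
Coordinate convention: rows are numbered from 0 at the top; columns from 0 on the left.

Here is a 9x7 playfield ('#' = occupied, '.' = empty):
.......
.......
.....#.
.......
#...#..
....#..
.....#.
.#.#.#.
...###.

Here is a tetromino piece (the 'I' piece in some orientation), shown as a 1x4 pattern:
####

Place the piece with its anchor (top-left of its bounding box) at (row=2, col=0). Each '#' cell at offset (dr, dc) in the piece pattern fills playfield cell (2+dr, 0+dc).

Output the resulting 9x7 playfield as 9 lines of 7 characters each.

Fill (2+0,0+0) = (2,0)
Fill (2+0,0+1) = (2,1)
Fill (2+0,0+2) = (2,2)
Fill (2+0,0+3) = (2,3)

Answer: .......
.......
####.#.
.......
#...#..
....#..
.....#.
.#.#.#.
...###.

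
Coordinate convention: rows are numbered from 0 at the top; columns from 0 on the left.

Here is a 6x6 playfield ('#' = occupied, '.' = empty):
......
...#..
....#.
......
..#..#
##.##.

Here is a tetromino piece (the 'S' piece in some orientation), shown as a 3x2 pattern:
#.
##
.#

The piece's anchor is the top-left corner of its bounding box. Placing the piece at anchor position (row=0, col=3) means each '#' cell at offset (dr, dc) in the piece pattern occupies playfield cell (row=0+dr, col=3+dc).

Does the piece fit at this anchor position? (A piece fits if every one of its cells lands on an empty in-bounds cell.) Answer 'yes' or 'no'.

Check each piece cell at anchor (0, 3):
  offset (0,0) -> (0,3): empty -> OK
  offset (1,0) -> (1,3): occupied ('#') -> FAIL
  offset (1,1) -> (1,4): empty -> OK
  offset (2,1) -> (2,4): occupied ('#') -> FAIL
All cells valid: no

Answer: no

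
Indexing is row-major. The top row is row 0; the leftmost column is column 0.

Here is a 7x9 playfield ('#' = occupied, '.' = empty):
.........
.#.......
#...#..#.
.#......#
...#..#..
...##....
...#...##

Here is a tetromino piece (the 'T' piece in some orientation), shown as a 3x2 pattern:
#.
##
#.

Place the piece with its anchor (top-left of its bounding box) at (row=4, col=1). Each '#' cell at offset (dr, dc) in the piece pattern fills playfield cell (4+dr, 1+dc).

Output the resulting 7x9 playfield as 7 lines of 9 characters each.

Fill (4+0,1+0) = (4,1)
Fill (4+1,1+0) = (5,1)
Fill (4+1,1+1) = (5,2)
Fill (4+2,1+0) = (6,1)

Answer: .........
.#.......
#...#..#.
.#......#
.#.#..#..
.####....
.#.#...##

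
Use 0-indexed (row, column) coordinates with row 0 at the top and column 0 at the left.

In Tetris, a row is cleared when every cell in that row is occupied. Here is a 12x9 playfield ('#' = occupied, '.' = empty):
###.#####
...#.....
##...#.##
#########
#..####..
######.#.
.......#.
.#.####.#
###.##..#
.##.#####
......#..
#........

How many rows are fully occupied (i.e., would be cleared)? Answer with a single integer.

Check each row:
  row 0: 1 empty cell -> not full
  row 1: 8 empty cells -> not full
  row 2: 4 empty cells -> not full
  row 3: 0 empty cells -> FULL (clear)
  row 4: 4 empty cells -> not full
  row 5: 2 empty cells -> not full
  row 6: 8 empty cells -> not full
  row 7: 3 empty cells -> not full
  row 8: 3 empty cells -> not full
  row 9: 2 empty cells -> not full
  row 10: 8 empty cells -> not full
  row 11: 8 empty cells -> not full
Total rows cleared: 1

Answer: 1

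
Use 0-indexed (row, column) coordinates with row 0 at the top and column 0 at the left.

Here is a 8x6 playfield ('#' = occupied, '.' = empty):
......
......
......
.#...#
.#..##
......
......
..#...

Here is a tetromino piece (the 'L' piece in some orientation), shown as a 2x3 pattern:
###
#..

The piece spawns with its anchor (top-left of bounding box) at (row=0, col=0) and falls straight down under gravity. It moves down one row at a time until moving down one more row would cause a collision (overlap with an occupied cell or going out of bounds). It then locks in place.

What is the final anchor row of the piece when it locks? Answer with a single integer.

Answer: 2

Derivation:
Spawn at (row=0, col=0). Try each row:
  row 0: fits
  row 1: fits
  row 2: fits
  row 3: blocked -> lock at row 2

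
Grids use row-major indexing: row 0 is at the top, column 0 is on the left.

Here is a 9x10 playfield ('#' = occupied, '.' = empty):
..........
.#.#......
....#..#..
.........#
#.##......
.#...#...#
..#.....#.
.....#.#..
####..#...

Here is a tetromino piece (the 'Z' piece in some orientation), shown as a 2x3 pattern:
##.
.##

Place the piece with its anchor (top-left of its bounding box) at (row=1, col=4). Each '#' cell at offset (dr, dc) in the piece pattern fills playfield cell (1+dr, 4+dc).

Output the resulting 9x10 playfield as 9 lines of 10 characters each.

Answer: ..........
.#.###....
....####..
.........#
#.##......
.#...#...#
..#.....#.
.....#.#..
####..#...

Derivation:
Fill (1+0,4+0) = (1,4)
Fill (1+0,4+1) = (1,5)
Fill (1+1,4+1) = (2,5)
Fill (1+1,4+2) = (2,6)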